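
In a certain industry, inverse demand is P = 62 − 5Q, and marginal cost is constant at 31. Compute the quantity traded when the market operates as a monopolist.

A monopolist chooses Q where MR = MC. MR = 62 − 10Q; setting this equal to 31 gives Q = 3.1 and P = 46.5.

Q = 3.1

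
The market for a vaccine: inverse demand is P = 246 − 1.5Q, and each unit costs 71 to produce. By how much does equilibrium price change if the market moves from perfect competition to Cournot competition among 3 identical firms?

Equilibrium price rises by 43.75

Perfect competition: P = MC = 71, so 246 − 1.5Q = 71 and Q = 350/3.
In a 3-firm Cournot equilibrium, symmetry and the first-order condition give q = (246 − 71)/(6) = 175/6. So Q = 87.5 and P = 114.75.
Change in equilibrium price: 114.75 − 71 = 43.75.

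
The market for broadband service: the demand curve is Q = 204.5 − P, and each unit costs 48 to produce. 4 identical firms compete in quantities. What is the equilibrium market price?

Inverting demand: P = 204.5 − Q.
With 4 symmetric Cournot firms, each firm's FOC gives 204.5 − 5q = 48, so q = 31.3, Q = 4·31.3 = 125.2, and P = 79.3.

P = 79.3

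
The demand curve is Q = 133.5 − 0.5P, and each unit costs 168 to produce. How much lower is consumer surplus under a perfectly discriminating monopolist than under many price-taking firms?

Inverting demand: P = 267 − 2Q.
Under competition P = MC = 168, so Q = (267 − 168)/2 = 49.5.
CS = ½·(267 − 168)·49.5 = 2450.25.
With perfect price discrimination, output is the efficient level Q = 49.5 (where demand meets MC), but every buyer pays their willingness to pay: CS = 0 and PS = total surplus.
CS = 0.
Change in consumer surplus: 0 − 2450.25 = −2450.25.

Consumer surplus falls by 2450.25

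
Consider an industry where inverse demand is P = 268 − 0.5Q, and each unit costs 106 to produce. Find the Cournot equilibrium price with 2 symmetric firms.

Cournot with 2 identical firms: the symmetric best-response condition is 268 − 1.5q = 106. Each firm produces q = 108, total output Q = 216, price P = 160.

P = 160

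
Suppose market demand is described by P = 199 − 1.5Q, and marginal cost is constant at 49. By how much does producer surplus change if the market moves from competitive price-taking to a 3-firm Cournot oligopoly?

Producer surplus rises by 2812.5

Perfect competition: P = MC = 49, so 199 − 1.5Q = 49 and Q = 100.
PS = (49 − 49)·100 = 0.
In a 3-firm Cournot equilibrium, symmetry and the first-order condition give q = (199 − 49)/(6) = 25. So Q = 75 and P = 86.5.
PS = (86.5 − 49)·75 = 2812.5.
Change in producer surplus: 2812.5 − 0 = 2812.5.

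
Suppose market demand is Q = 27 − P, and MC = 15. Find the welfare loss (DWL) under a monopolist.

DWL = 18

Inverting demand: P = 27 − Q.
Perfect competition: P = MC = 15, so 27 − Q = 15 and Q = 12.
The monopolist equates marginal revenue to marginal cost: 27 − 2Q = 15, so Q = 6. From demand, P = 21.
DWL is the triangle between Q = 6 and Q = 12: ½·(12 − 6)·(21 − 15) = 18.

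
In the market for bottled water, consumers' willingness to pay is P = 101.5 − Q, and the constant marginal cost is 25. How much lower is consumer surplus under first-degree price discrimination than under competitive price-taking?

CS falls by 2926.125

Competitive firms price at marginal cost: P = 25, giving Q = 76.5.
CS = ½·(101.5 − 25)·76.5 = 2926.125.
A perfectly discriminating monopolist sells every unit with P(Q) ≥ MC(Q), so output equals the competitive quantity Q = 76.5. Each buyer pays their reservation price, so CS = 0 and the firm captures all surplus.
CS = 0.
Change in consumer surplus: 0 − 2926.125 = −2926.125.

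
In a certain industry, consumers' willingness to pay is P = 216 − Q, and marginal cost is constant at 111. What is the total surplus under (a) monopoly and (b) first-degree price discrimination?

The monopolist equates marginal revenue to marginal cost: 216 − 2Q = 111, so Q = 52.5. From demand, P = 163.5.
CS = ½·(216 − 163.5)·52.5 = 1378.125; PS = (163.5 − 111)·52.5 = 2756.25; TS = 4134.375.
Under first-degree price discrimination the firm charges each unit its demand price and produces up to where P = MC, i.e. Q = 105. Consumer surplus is zero; producer surplus equals total surplus.
TS = 5512.5 (equal to competitive TS).

Monopoly: TS = 4134.375; Perfect PD: TS = 5512.5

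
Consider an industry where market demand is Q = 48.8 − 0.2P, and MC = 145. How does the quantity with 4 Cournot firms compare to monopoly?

Inverting demand: P = 244 − 5Q.
In a 4-firm Cournot equilibrium, symmetry and the first-order condition give q = (244 − 145)/(25) = 3.96. So Q = 15.84 and P = 164.8.
Monopoly sets MR = MC: 244 − 10Q = 145 ⇒ Q = 9.9, P = 244 − 5·9.9 = 194.5.

Cournot: Q = 15.84; Monopoly: Q = 9.9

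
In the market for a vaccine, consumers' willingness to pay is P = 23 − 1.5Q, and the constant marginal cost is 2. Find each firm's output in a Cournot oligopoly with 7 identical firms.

q_i = 1.75

Cournot with 7 identical firms: the symmetric best-response condition is 23 − 12q = 2. Each firm produces q = 1.75, total output Q = 12.25, price P = 4.625.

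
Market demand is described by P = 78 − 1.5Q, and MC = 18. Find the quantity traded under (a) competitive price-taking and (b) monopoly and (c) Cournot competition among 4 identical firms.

Under competition P = MC = 18, so Q = (78 − 18)/1.5 = 40.
Monopoly sets MR = MC: 78 − 3Q = 18 ⇒ Q = 20, P = 78 − 1.5·20 = 48.
With 4 symmetric Cournot firms, each firm's FOC gives 78 − 7.5q = 18, so q = 8, Q = 4·8 = 32, and P = 30.

Competition: Q = 40; Monopoly: Q = 20; Cournot: Q = 32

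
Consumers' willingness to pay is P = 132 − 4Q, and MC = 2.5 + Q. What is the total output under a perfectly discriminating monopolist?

A perfectly discriminating monopolist sells every unit with P(Q) ≥ MC(Q), so output equals the competitive quantity Q = 25.9. Each buyer pays their reservation price, so CS = 0 and the firm captures all surplus.

Q = 25.9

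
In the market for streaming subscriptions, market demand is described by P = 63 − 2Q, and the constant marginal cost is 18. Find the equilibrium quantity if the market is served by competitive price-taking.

Q = 22.5

Perfect competition: P = MC = 18, so 63 − 2Q = 18 and Q = 22.5.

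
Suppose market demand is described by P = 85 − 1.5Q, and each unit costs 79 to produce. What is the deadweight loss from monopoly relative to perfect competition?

DWL = 3

Competitive firms price at marginal cost: P = 79, giving Q = 4.
A monopolist chooses Q where MR = MC. MR = 85 − 3Q; setting this equal to 79 gives Q = 2 and P = 82.
DWL is the triangle between Q = 2 and Q = 4: ½·(4 − 2)·(82 − 79) = 3.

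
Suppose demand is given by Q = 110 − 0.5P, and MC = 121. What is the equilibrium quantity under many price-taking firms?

Inverting demand: P = 220 − 2Q.
Under competition P = MC = 121, so Q = (220 − 121)/2 = 49.5.

Q = 49.5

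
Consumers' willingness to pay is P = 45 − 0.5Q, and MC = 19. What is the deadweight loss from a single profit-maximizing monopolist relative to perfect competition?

Under competition P = MC = 19, so Q = (45 − 19)/0.5 = 52.
The monopolist equates marginal revenue to marginal cost: 45 − Q = 19, so Q = 26. From demand, P = 32.
DWL is the triangle between Q = 26 and Q = 52: ½·(52 − 26)·(32 − 19) = 169.

DWL = 169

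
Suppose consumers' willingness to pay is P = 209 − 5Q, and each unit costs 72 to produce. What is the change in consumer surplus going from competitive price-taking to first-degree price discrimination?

Consumer surplus falls by 1876.9

Competitive firms price at marginal cost: P = 72, giving Q = 27.4.
CS = ½·(209 − 72)·27.4 = 1876.9.
A perfectly discriminating monopolist sells every unit with P(Q) ≥ MC(Q), so output equals the competitive quantity Q = 27.4. Each buyer pays their reservation price, so CS = 0 and the firm captures all surplus.
CS = 0.
Change in consumer surplus: 0 − 1876.9 = −1876.9.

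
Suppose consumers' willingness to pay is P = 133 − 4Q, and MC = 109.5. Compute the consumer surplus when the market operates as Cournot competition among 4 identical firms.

In a 4-firm Cournot equilibrium, symmetry and the first-order condition give q = (133 − 109.5)/(20) = 1.175. So Q = 4.7 and P = 114.2.
CS = ½·(133 − 114.2)·4.7 = 44.18.

CS = 44.18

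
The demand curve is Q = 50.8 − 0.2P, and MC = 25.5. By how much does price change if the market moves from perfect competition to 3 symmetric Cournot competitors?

P rises by 57.125

Inverting demand: P = 254 − 5Q.
Perfect competition: P = MC = 25.5, so 254 − 5Q = 25.5 and Q = 45.7.
With 3 symmetric Cournot firms, each firm's FOC gives 254 − 20q = 25.5, so q = 11.425, Q = 3·11.425 = 34.275, and P = 82.625.
Change in price: 82.625 − 25.5 = 57.125.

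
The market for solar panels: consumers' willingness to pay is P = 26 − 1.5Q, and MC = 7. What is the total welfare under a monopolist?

Monopoly sets MR = MC: 26 − 3Q = 7 ⇒ Q = 19/3, P = 26 − 1.5·19/3 = 16.5.
CS = ½·(26 − 16.5)·19/3 = 361/12; PS = (16.5 − 7)·19/3 = 361/6; TS = 90.25.

TS = 90.25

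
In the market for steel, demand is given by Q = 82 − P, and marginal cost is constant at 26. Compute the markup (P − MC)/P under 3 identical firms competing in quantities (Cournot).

Lerner index = 0.35

Inverting demand: P = 82 − Q.
In a 3-firm Cournot equilibrium, symmetry and the first-order condition give q = (82 − 26)/(4) = 14. So Q = 42 and P = 40.
Lerner index = (P − MC)/P = (40 − 26)/40 = 0.35.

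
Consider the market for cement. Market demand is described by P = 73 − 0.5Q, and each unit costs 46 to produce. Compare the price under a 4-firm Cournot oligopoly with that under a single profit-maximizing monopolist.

Cournot: P = 51.4; Monopoly: P = 59.5

In a 4-firm Cournot equilibrium, symmetry and the first-order condition give q = (73 − 46)/(2.5) = 10.8. So Q = 43.2 and P = 51.4.
A monopolist chooses Q where MR = MC. MR = 73 − Q; setting this equal to 46 gives Q = 27 and P = 59.5.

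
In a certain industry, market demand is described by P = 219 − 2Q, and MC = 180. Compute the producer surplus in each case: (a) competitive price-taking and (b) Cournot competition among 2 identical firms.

Competitive firms price at marginal cost: P = 180, giving Q = 19.5.
PS = (180 − 180)·19.5 = 0.
In a 2-firm Cournot equilibrium, symmetry and the first-order condition give q = (219 − 180)/(6) = 6.5. So Q = 13 and P = 193.
PS = (193 − 180)·13 = 169.

Competition: PS = 0; Cournot: PS = 169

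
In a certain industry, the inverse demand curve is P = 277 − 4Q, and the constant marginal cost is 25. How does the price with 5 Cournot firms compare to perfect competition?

In a 5-firm Cournot equilibrium, symmetry and the first-order condition give q = (277 − 25)/(24) = 10.5. So Q = 52.5 and P = 67.
Competitive firms price at marginal cost: P = 25, giving Q = 63.

Cournot: P = 67; Competition: P = 25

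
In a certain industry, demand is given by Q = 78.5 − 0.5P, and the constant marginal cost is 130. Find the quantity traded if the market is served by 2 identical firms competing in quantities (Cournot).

Inverting demand: P = 157 − 2Q.
With 2 symmetric Cournot firms, each firm's FOC gives 157 − 6q = 130, so q = 4.5, Q = 2·4.5 = 9, and P = 139.

Q = 9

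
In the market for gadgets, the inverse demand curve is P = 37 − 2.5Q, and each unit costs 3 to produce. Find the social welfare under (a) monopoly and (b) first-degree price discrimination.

The monopolist equates marginal revenue to marginal cost: 37 − 5Q = 3, so Q = 6.8. From demand, P = 20.
CS = ½·(37 − 20)·6.8 = 57.8; PS = (20 − 3)·6.8 = 115.6; TS = 173.4.
With perfect price discrimination, output is the efficient level Q = 13.6 (where demand meets MC), but every buyer pays their willingness to pay: CS = 0 and PS = total surplus.
TS = 231.2 (equal to competitive TS).

Monopoly: TS = 173.4; Perfect PD: TS = 231.2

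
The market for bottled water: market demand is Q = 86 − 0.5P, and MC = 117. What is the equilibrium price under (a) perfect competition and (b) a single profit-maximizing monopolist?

Competition: P = 117; Monopoly: P = 144.5

Inverting demand: P = 172 − 2Q.
Perfect competition: P = MC = 117, so 172 − 2Q = 117 and Q = 27.5.
The monopolist equates marginal revenue to marginal cost: 172 − 4Q = 117, so Q = 13.75. From demand, P = 144.5.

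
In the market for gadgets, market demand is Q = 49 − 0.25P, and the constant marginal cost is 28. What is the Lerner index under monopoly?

Lerner index = 0.75

Inverting demand: P = 196 − 4Q.
Monopoly sets MR = MC: 196 − 8Q = 28 ⇒ Q = 21, P = 196 − 4·21 = 112.
Lerner index = (P − MC)/P = (112 − 28)/112 = 0.75.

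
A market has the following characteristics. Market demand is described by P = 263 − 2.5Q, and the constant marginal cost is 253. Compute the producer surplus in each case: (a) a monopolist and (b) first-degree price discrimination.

Monopoly: PS = 10; Perfect PD: PS = 20

A monopolist chooses Q where MR = MC. MR = 263 − 5Q; setting this equal to 253 gives Q = 2 and P = 258.
PS = (258 − 253)·2 = 10.
Under first-degree price discrimination the firm charges each unit its demand price and produces up to where P = MC, i.e. Q = 4. Consumer surplus is zero; producer surplus equals total surplus.
PS = ½·(263 − 253)·4 = 20.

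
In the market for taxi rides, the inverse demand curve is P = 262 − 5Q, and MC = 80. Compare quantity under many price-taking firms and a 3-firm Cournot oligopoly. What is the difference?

Q falls by 9.1

Perfect competition: P = MC = 80, so 262 − 5Q = 80 and Q = 36.4.
With 3 symmetric Cournot firms, each firm's FOC gives 262 − 20q = 80, so q = 9.1, Q = 3·9.1 = 27.3, and P = 125.5.
Change in quantity: 27.3 − 36.4 = −9.1.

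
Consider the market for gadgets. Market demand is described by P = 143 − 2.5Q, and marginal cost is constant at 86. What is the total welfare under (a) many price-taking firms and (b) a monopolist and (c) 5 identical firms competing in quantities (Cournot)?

Competition: TS = 649.8; Monopoly: TS = 487.35; Cournot: TS = 631.75

Under competition P = MC = 86, so Q = (143 − 86)/2.5 = 22.8.
CS = ½·(143 − 86)·22.8 = 649.8; PS = (86 − 86)·22.8 = 0; TS = 649.8.
A monopolist chooses Q where MR = MC. MR = 143 − 5Q; setting this equal to 86 gives Q = 11.4 and P = 114.5.
CS = ½·(143 − 114.5)·11.4 = 162.45; PS = (114.5 − 86)·11.4 = 324.9; TS = 487.35.
Cournot with 5 identical firms: the symmetric best-response condition is 143 − 15q = 86. Each firm produces q = 3.8, total output Q = 19, price P = 95.5.
CS = ½·(143 − 95.5)·19 = 451.25; PS = (95.5 − 86)·19 = 180.5; TS = 631.75.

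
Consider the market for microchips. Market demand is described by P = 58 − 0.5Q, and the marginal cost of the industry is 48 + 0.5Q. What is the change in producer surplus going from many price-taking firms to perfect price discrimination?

Competitive equilibrium sets price equal to marginal cost: 58 − 0.5Q = 48 + 0.5Q, so Q = 10 and P = 53.
PS = P·Q − VC(Q) = 53·10 − (48·10 + ½·0.5·10²) = 25.
With perfect price discrimination, output is the efficient level Q = 10 (where demand meets MC), but every buyer pays their willingness to pay: CS = 0 and PS = total surplus.
PS = ½·(58 − 48)·10 = 50.
Change in producer surplus: 50 − 25 = 25.

Producer surplus rises by 25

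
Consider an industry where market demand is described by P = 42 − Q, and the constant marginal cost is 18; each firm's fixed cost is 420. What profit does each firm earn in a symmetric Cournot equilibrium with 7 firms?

With 7 symmetric Cournot firms, each firm's FOC gives 42 − 8q = 18, so q = 3, Q = 7·3 = 21, and P = 21.
Each firm's profit = (21 − 18)·3 − 420 = −411.

π_i = −411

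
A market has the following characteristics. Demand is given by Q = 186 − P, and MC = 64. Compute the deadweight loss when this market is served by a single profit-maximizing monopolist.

Inverting demand: P = 186 − Q.
Under competition P = MC = 64, so Q = (186 − 64)/1 = 122.
A monopolist chooses Q where MR = MC. MR = 186 − 2Q; setting this equal to 64 gives Q = 61 and P = 125.
DWL is the triangle between Q = 61 and Q = 122: ½·(122 − 61)·(125 − 64) = 1860.5.

DWL = 1860.5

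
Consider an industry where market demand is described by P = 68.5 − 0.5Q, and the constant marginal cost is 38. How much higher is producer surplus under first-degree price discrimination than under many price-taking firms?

Competitive firms price at marginal cost: P = 38, giving Q = 61.
PS = (38 − 38)·61 = 0.
With perfect price discrimination, output is the efficient level Q = 61 (where demand meets MC), but every buyer pays their willingness to pay: CS = 0 and PS = total surplus.
PS = ½·(68.5 − 38)·61 = 930.25.
Change in producer surplus: 930.25 − 0 = 930.25.

PS rises by 930.25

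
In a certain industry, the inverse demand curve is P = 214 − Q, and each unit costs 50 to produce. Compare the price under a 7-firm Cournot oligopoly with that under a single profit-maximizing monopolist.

In a 7-firm Cournot equilibrium, symmetry and the first-order condition give q = (214 − 50)/(8) = 20.5. So Q = 143.5 and P = 70.5.
Monopoly sets MR = MC: 214 − 2Q = 50 ⇒ Q = 82, P = 214 − 82 = 132.

Cournot: P = 70.5; Monopoly: P = 132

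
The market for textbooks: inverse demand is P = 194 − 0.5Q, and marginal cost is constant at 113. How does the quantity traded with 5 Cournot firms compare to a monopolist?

Cournot: Q = 135; Monopoly: Q = 81

Cournot with 5 identical firms: the symmetric best-response condition is 194 − 3q = 113. Each firm produces q = 27, total output Q = 135, price P = 126.5.
A monopolist chooses Q where MR = MC. MR = 194 − Q; setting this equal to 113 gives Q = 81 and P = 153.5.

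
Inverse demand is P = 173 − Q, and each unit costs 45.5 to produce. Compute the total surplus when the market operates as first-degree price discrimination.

Under first-degree price discrimination the firm charges each unit its demand price and produces up to where P = MC, i.e. Q = 127.5. Consumer surplus is zero; producer surplus equals total surplus.
TS = 8128.125 (equal to competitive TS).

TS = 8128.125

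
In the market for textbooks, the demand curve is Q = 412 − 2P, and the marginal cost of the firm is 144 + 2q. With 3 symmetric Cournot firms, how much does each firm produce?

Inverting demand: P = 206 − 0.5Q.
In a 3-firm Cournot equilibrium, symmetry and the first-order condition give q = (206 − 144)/(4) = 15.5. So Q = 46.5 and P = 182.75.

q_i = 15.5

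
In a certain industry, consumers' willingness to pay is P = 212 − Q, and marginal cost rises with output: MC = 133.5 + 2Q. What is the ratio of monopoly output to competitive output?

Q_m/Q_c = 0.75

A monopolist chooses Q where MR = MC. MR = 212 − 2Q; setting this equal to 133.5 + 2Q gives Q = 19.625 and P = 192.375.
Competitive equilibrium sets price equal to marginal cost: 212 − Q = 133.5 + 2Q, so Q = 157/6 and P = 1115/6.
Ratio Q_m/Q_c = 19.625/(157/6) = 0.75.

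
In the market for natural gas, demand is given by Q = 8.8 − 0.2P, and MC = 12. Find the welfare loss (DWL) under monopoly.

DWL = 25.6

Inverting demand: P = 44 − 5Q.
Competitive firms price at marginal cost: P = 12, giving Q = 6.4.
A monopolist chooses Q where MR = MC. MR = 44 − 10Q; setting this equal to 12 gives Q = 3.2 and P = 28.
DWL is the triangle between Q = 3.2 and Q = 6.4: ½·(6.4 − 3.2)·(28 − 12) = 25.6.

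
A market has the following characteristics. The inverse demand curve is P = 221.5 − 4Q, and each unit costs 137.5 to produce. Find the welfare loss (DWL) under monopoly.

DWL = 220.5

Competitive firms price at marginal cost: P = 137.5, giving Q = 21.
Monopoly sets MR = MC: 221.5 − 8Q = 137.5 ⇒ Q = 10.5, P = 221.5 − 4·10.5 = 179.5.
DWL is the triangle between Q = 10.5 and Q = 21: ½·(21 − 10.5)·(179.5 − 137.5) = 220.5.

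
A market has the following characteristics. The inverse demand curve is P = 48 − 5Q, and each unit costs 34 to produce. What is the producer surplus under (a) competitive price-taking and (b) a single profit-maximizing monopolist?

Competition: PS = 0; Monopoly: PS = 9.8

Perfect competition: P = MC = 34, so 48 − 5Q = 34 and Q = 2.8.
PS = (34 − 34)·2.8 = 0.
Monopoly sets MR = MC: 48 − 10Q = 34 ⇒ Q = 1.4, P = 48 − 5·1.4 = 41.
PS = (41 − 34)·1.4 = 9.8.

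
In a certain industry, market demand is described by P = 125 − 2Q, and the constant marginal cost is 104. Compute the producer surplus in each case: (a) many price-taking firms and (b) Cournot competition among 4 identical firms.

Perfect competition: P = MC = 104, so 125 − 2Q = 104 and Q = 10.5.
PS = (104 − 104)·10.5 = 0.
Cournot with 4 identical firms: the symmetric best-response condition is 125 − 10q = 104. Each firm produces q = 2.1, total output Q = 8.4, price P = 108.2.
PS = (108.2 − 104)·8.4 = 35.28.

Competition: PS = 0; Cournot: PS = 35.28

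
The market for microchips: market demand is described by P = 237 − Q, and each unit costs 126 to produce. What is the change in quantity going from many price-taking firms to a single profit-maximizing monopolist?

Q falls by 55.5

Competitive firms price at marginal cost: P = 126, giving Q = 111.
The monopolist equates marginal revenue to marginal cost: 237 − 2Q = 126, so Q = 55.5. From demand, P = 181.5.
Change in quantity: 55.5 − 111 = −55.5.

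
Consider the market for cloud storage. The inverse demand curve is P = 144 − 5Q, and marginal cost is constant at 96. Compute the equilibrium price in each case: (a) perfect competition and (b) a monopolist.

Competitive firms price at marginal cost: P = 96, giving Q = 9.6.
A monopolist chooses Q where MR = MC. MR = 144 − 10Q; setting this equal to 96 gives Q = 4.8 and P = 120.

Competition: P = 96; Monopoly: P = 120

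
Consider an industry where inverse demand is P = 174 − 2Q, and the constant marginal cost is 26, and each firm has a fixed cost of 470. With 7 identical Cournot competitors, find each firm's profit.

With 7 symmetric Cournot firms, each firm's FOC gives 174 − 16q = 26, so q = 9.25, Q = 7·9.25 = 64.75, and P = 44.5.
Each firm's profit = (44.5 − 26)·9.25 − 470 = −298.875.

π_i = −298.875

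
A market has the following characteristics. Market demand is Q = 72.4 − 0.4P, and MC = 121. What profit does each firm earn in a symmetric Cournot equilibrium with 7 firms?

π_i = 22.5

Inverting demand: P = 181 − 2.5Q.
With 7 symmetric Cournot firms, each firm's FOC gives 181 − 20q = 121, so q = 3, Q = 7·3 = 21, and P = 128.5.
Each firm's profit = (128.5 − 121)·3 = 22.5.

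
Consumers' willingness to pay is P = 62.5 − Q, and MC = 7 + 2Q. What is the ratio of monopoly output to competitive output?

Q_m/Q_c = 0.75

A monopolist chooses Q where MR = MC. MR = 62.5 − 2Q; setting this equal to 7 + 2Q gives Q = 13.875 and P = 48.625.
Competitive equilibrium sets price equal to marginal cost: 62.5 − Q = 7 + 2Q, so Q = 18.5 and P = 44.
Ratio Q_m/Q_c = 13.875/18.5 = 0.75.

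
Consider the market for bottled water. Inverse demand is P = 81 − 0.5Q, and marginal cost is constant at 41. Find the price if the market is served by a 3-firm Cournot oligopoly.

Cournot with 3 identical firms: the symmetric best-response condition is 81 − 2q = 41. Each firm produces q = 20, total output Q = 60, price P = 51.

P = 51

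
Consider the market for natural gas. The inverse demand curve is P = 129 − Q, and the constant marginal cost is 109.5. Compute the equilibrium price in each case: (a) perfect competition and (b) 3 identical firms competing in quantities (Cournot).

Competition: P = 109.5; Cournot: P = 114.375

Perfect competition: P = MC = 109.5, so 129 − Q = 109.5 and Q = 19.5.
Cournot with 3 identical firms: the symmetric best-response condition is 129 − 4q = 109.5. Each firm produces q = 4.875, total output Q = 14.625, price P = 114.375.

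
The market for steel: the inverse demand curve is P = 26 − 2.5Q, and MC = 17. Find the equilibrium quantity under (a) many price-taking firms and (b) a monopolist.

Under competition P = MC = 17, so Q = (26 − 17)/2.5 = 3.6.
Monopoly sets MR = MC: 26 − 5Q = 17 ⇒ Q = 1.8, P = 26 − 2.5·1.8 = 21.5.

Competition: Q = 3.6; Monopoly: Q = 1.8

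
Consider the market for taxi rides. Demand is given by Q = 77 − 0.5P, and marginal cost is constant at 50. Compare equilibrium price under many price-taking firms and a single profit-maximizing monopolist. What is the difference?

Inverting demand: P = 154 − 2Q.
Competitive firms price at marginal cost: P = 50, giving Q = 52.
Monopoly sets MR = MC: 154 − 4Q = 50 ⇒ Q = 26, P = 154 − 2·26 = 102.
Change in equilibrium price: 102 − 50 = 52.

P rises by 52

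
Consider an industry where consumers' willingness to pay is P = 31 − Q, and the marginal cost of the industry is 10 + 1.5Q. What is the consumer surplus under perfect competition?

CS = 35.28

Under competition P = MC: 31 − Q = 10 + 1.5Q ⇒ Q = 8.4, P = 22.6.
CS = ½·(31 − 22.6)·8.4 = 35.28.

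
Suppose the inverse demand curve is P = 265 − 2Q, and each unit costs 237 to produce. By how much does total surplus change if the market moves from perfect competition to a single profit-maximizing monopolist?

Under competition P = MC = 237, so Q = (265 − 237)/2 = 14.
CS = ½·(265 − 237)·14 = 196; PS = (237 − 237)·14 = 0; TS = 196.
A monopolist chooses Q where MR = MC. MR = 265 − 4Q; setting this equal to 237 gives Q = 7 and P = 251.
CS = ½·(265 − 251)·7 = 49; PS = (251 − 237)·7 = 98; TS = 147.
Change in total surplus: 147 − 196 = −49.

Total surplus falls by 49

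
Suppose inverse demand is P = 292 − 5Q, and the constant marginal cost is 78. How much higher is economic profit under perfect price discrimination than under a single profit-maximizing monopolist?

Monopoly sets MR = MC: 292 − 10Q = 78 ⇒ Q = 21.4, P = 292 − 5·21.4 = 185.
Profit = (185 − 78)·21.4 = 2289.8.
A perfectly discriminating monopolist sells every unit with P(Q) ≥ MC(Q), so output equals the competitive quantity Q = 42.8. Each buyer pays their reservation price, so CS = 0 and the firm captures all surplus.
PS equals the full surplus area, 4579.6. Profit = 4579.6 = 4579.6.
Change in economic profit: 4579.6 − 2289.8 = 2289.8.

π rises by 2289.8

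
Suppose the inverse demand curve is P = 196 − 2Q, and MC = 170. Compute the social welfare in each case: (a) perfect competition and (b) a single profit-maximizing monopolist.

Perfect competition: P = MC = 170, so 196 − 2Q = 170 and Q = 13.
CS = ½·(196 − 170)·13 = 169; PS = (170 − 170)·13 = 0; TS = 169.
The monopolist equates marginal revenue to marginal cost: 196 − 4Q = 170, so Q = 6.5. From demand, P = 183.
CS = ½·(196 − 183)·6.5 = 42.25; PS = (183 − 170)·6.5 = 84.5; TS = 126.75.

Competition: TS = 169; Monopoly: TS = 126.75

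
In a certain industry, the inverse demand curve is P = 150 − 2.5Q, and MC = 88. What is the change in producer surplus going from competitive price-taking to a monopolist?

Under competition P = MC = 88, so Q = (150 − 88)/2.5 = 24.8.
PS = (88 − 88)·24.8 = 0.
A monopolist chooses Q where MR = MC. MR = 150 − 5Q; setting this equal to 88 gives Q = 12.4 and P = 119.
PS = (119 − 88)·12.4 = 384.4.
Change in producer surplus: 384.4 − 0 = 384.4.

Producer surplus rises by 384.4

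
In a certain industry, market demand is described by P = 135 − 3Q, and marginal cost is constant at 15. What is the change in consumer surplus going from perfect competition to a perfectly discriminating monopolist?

Under competition P = MC = 15, so Q = (135 − 15)/3 = 40.
CS = ½·(135 − 15)·40 = 2400.
With perfect price discrimination, output is the efficient level Q = 40 (where demand meets MC), but every buyer pays their willingness to pay: CS = 0 and PS = total surplus.
CS = 0.
Change in consumer surplus: 0 − 2400 = −2400.

Consumer surplus falls by 2400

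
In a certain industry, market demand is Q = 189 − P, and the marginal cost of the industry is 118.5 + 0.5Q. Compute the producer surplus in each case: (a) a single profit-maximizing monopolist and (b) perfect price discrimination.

Monopoly: PS = 994.05; Perfect PD: PS = 1656.75

Inverting demand: P = 189 − Q.
The monopolist equates marginal revenue to marginal cost: 189 − 2Q = 118.5 + 0.5Q, so Q = 28.2. From demand, P = 160.8.
PS = P·Q − VC(Q) = 160.8·28.2 − (118.5·28.2 + ½·0.5·28.2²) = 994.05.
A perfectly discriminating monopolist sells every unit with P(Q) ≥ MC(Q), so output equals the competitive quantity Q = 47. Each buyer pays their reservation price, so CS = 0 and the firm captures all surplus.
PS = ½·(189 − 118.5)·47 = 1656.75.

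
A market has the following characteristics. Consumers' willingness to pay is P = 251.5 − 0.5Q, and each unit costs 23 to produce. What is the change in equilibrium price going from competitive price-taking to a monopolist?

Under competition P = MC = 23, so Q = (251.5 − 23)/0.5 = 457.
The monopolist equates marginal revenue to marginal cost: 251.5 − Q = 23, so Q = 228.5. From demand, P = 137.25.
Change in equilibrium price: 137.25 − 23 = 114.25.

Equilibrium price rises by 114.25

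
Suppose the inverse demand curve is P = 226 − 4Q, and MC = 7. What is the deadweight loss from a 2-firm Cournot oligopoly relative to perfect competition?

Under competition P = MC = 7, so Q = (226 − 7)/4 = 54.75.
In a 2-firm Cournot equilibrium, symmetry and the first-order condition give q = (226 − 7)/(12) = 18.25. So Q = 36.5 and P = 80.
DWL is the triangle between Q = 36.5 and Q = 54.75: ½·(54.75 − 36.5)·(80 − 7) = 666.125.

DWL = 666.125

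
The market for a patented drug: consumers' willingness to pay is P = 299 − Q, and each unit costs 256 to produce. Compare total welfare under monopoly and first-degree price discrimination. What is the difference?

Monopoly sets MR = MC: 299 − 2Q = 256 ⇒ Q = 21.5, P = 299 − 21.5 = 277.5.
CS = ½·(299 − 277.5)·21.5 = 231.125; PS = (277.5 − 256)·21.5 = 462.25; TS = 693.375.
A perfectly discriminating monopolist sells every unit with P(Q) ≥ MC(Q), so output equals the competitive quantity Q = 43. Each buyer pays their reservation price, so CS = 0 and the firm captures all surplus.
TS = 924.5 (equal to competitive TS).
Change in total welfare: 924.5 − 693.375 = 231.125.

Total welfare rises by 231.125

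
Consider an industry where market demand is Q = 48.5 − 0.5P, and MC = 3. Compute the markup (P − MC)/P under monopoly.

Inverting demand: P = 97 − 2Q.
A monopolist chooses Q where MR = MC. MR = 97 − 4Q; setting this equal to 3 gives Q = 23.5 and P = 50.
Lerner index = (P − MC)/P = (50 − 3)/50 = 0.94.

Lerner index = 0.94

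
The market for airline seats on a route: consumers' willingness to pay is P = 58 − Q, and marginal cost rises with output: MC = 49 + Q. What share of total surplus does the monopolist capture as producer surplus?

PS/TS = 0.75

The monopolist equates marginal revenue to marginal cost: 58 − 2Q = 49 + Q, so Q = 3. From demand, P = 55.
CS = ½·(58 − 55)·3 = 4.5.
PS = P·Q − VC(Q) = 55·3 − (49·3 + ½·1·3²) = 13.5.
Share captured = PS/TS = 13.5/18 = 0.75.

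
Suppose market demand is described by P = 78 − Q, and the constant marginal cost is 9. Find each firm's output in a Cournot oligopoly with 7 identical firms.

q_i = 8.625

In a 7-firm Cournot equilibrium, symmetry and the first-order condition give q = (78 − 9)/(8) = 8.625. So Q = 60.375 and P = 17.625.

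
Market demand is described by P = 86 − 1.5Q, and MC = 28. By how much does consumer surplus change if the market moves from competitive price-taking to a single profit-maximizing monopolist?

Perfect competition: P = MC = 28, so 86 − 1.5Q = 28 and Q = 116/3.
CS = ½·(86 − 28)·116/3 = 3364/3.
The monopolist equates marginal revenue to marginal cost: 86 − 3Q = 28, so Q = 58/3. From demand, P = 57.
CS = ½·(86 − 57)·58/3 = 841/3.
Change in consumer surplus: 841/3 − 3364/3 = −841.

Consumer surplus falls by 841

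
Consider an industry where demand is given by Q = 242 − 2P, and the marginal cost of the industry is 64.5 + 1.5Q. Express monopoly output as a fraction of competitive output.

Inverting demand: P = 121 − 0.5Q.
The monopolist equates marginal revenue to marginal cost: 121 − Q = 64.5 + 1.5Q, so Q = 22.6. From demand, P = 109.7.
Competitive equilibrium sets price equal to marginal cost: 121 − 0.5Q = 64.5 + 1.5Q, so Q = 28.25 and P = 106.875.
Ratio Q_m/Q_c = 22.6/28.25 = 0.8.

Q_m/Q_c = 0.8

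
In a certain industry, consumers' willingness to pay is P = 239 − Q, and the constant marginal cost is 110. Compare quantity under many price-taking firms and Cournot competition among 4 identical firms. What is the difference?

Perfect competition: P = MC = 110, so 239 − Q = 110 and Q = 129.
With 4 symmetric Cournot firms, each firm's FOC gives 239 − 5q = 110, so q = 25.8, Q = 4·25.8 = 103.2, and P = 135.8.
Change in quantity: 103.2 − 129 = −25.8.

Quantity falls by 25.8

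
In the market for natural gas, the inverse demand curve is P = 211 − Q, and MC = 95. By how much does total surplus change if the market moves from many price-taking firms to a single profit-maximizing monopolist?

TS falls by 1682

Under competition P = MC = 95, so Q = (211 − 95)/1 = 116.
CS = ½·(211 − 95)·116 = 6728; PS = (95 − 95)·116 = 0; TS = 6728.
The monopolist equates marginal revenue to marginal cost: 211 − 2Q = 95, so Q = 58. From demand, P = 153.
CS = ½·(211 − 153)·58 = 1682; PS = (153 − 95)·58 = 3364; TS = 5046.
Change in total surplus: 5046 − 6728 = −1682.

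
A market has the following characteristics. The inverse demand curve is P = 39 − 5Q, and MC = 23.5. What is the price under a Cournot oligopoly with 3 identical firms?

P = 27.375

With 3 symmetric Cournot firms, each firm's FOC gives 39 − 20q = 23.5, so q = 0.775, Q = 3·0.775 = 2.325, and P = 27.375.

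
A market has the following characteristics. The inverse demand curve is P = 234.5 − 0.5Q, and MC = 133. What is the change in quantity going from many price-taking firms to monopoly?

Competitive firms price at marginal cost: P = 133, giving Q = 203.
The monopolist equates marginal revenue to marginal cost: 234.5 − Q = 133, so Q = 101.5. From demand, P = 183.75.
Change in quantity: 101.5 − 203 = −101.5.

Quantity falls by 101.5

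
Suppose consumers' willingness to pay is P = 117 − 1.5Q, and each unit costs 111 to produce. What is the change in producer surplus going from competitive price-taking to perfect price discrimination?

Producer surplus rises by 12

Under competition P = MC = 111, so Q = (117 − 111)/1.5 = 4.
PS = (111 − 111)·4 = 0.
Under first-degree price discrimination the firm charges each unit its demand price and produces up to where P = MC, i.e. Q = 4. Consumer surplus is zero; producer surplus equals total surplus.
PS = ½·(117 − 111)·4 = 12.
Change in producer surplus: 12 − 0 = 12.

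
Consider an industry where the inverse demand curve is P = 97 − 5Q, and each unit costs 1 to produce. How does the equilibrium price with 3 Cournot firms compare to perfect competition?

With 3 symmetric Cournot firms, each firm's FOC gives 97 − 20q = 1, so q = 4.8, Q = 3·4.8 = 14.4, and P = 25.
Perfect competition: P = MC = 1, so 97 − 5Q = 1 and Q = 19.2.

Cournot: P = 25; Competition: P = 1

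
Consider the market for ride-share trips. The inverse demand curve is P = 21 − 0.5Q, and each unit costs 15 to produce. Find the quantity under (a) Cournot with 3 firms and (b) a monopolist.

Cournot with 3 identical firms: the symmetric best-response condition is 21 − 2q = 15. Each firm produces q = 3, total output Q = 9, price P = 16.5.
The monopolist equates marginal revenue to marginal cost: 21 − Q = 15, so Q = 6. From demand, P = 18.

Cournot: Q = 9; Monopoly: Q = 6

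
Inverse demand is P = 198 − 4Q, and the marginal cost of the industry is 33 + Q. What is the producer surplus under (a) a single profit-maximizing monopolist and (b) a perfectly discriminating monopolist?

Monopoly sets MR = MC: 198 − 8Q = 33 + Q ⇒ Q = 55/3, P = 198 − 4·55/3 = 374/3.
PS = P·Q − VC(Q) = 374/3·55/3 − (33·55/3 + ½·1·(55/3)²) = 1512.5.
Under first-degree price discrimination the firm charges each unit its demand price and produces up to where P = MC, i.e. Q = 33. Consumer surplus is zero; producer surplus equals total surplus.
PS = ½·(198 − 33)·33 = 2722.5.

Monopoly: PS = 1512.5; Perfect PD: PS = 2722.5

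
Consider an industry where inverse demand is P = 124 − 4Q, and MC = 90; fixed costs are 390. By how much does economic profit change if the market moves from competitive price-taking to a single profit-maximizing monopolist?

Competitive firms price at marginal cost: P = 90, giving Q = 8.5.
Profit = (90 − 90)·8.5 − 390 = −390.
The monopolist equates marginal revenue to marginal cost: 124 − 8Q = 90, so Q = 4.25. From demand, P = 107.
Profit = (107 − 90)·4.25 − 390 = −317.75.
Change in economic profit: −317.75 − −390 = 72.25.

Economic profit rises by 72.25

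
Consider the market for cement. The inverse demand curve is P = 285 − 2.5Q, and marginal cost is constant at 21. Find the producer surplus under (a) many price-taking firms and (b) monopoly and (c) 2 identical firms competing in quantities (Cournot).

Perfect competition: P = MC = 21, so 285 − 2.5Q = 21 and Q = 105.6.
PS = (21 − 21)·105.6 = 0.
Monopoly sets MR = MC: 285 − 5Q = 21 ⇒ Q = 52.8, P = 285 − 2.5·52.8 = 153.
PS = (153 − 21)·52.8 = 6969.6.
With 2 symmetric Cournot firms, each firm's FOC gives 285 − 7.5q = 21, so q = 35.2, Q = 2·35.2 = 70.4, and P = 109.
PS = (109 − 21)·70.4 = 6195.2.

Competition: PS = 0; Monopoly: PS = 6969.6; Cournot: PS = 6195.2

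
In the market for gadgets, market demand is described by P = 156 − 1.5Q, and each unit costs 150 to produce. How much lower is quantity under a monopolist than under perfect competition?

Perfect competition: P = MC = 150, so 156 − 1.5Q = 150 and Q = 4.
Monopoly sets MR = MC: 156 − 3Q = 150 ⇒ Q = 2, P = 156 − 1.5·2 = 153.
Change in quantity: 2 − 4 = −2.

Quantity falls by 2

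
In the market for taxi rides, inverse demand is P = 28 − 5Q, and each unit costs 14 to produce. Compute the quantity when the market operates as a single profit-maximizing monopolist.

Monopoly sets MR = MC: 28 − 10Q = 14 ⇒ Q = 1.4, P = 28 − 5·1.4 = 21.

Q = 1.4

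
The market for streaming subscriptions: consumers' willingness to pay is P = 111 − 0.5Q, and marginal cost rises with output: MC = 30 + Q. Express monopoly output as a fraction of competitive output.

Q_m/Q_c = 0.75

The monopolist equates marginal revenue to marginal cost: 111 − Q = 30 + Q, so Q = 40.5. From demand, P = 90.75.
Under competition P = MC: 111 − 0.5Q = 30 + Q ⇒ Q = 54, P = 84.
Ratio Q_m/Q_c = 40.5/54 = 0.75.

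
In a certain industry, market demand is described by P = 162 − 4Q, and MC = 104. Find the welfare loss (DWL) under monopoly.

DWL = 105.125

Competitive firms price at marginal cost: P = 104, giving Q = 14.5.
Monopoly sets MR = MC: 162 − 8Q = 104 ⇒ Q = 7.25, P = 162 − 4·7.25 = 133.
DWL is the triangle between Q = 7.25 and Q = 14.5: ½·(14.5 − 7.25)·(133 − 104) = 105.125.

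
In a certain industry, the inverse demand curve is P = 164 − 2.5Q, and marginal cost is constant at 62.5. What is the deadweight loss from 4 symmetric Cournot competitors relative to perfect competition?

DWL = 82.418

Under competition P = MC = 62.5, so Q = (164 − 62.5)/2.5 = 40.6.
In a 4-firm Cournot equilibrium, symmetry and the first-order condition give q = (164 − 62.5)/(12.5) = 8.12. So Q = 32.48 and P = 82.8.
DWL is the triangle between Q = 32.48 and Q = 40.6: ½·(40.6 − 32.48)·(82.8 − 62.5) = 82.418.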